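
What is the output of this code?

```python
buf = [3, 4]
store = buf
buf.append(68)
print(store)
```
[3, 4, 68]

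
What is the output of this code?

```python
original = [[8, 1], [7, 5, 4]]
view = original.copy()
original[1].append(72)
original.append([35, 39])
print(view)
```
[[8, 1], [7, 5, 4, 72]]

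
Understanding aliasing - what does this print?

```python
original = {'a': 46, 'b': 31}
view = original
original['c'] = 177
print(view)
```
{'a': 46, 'b': 31, 'c': 177}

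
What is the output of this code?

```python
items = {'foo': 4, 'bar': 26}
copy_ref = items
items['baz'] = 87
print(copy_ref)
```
{'foo': 4, 'bar': 26, 'baz': 87}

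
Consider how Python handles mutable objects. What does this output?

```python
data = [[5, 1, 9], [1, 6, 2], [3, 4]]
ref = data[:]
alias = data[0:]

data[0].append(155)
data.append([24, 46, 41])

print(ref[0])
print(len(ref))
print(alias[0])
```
[5, 1, 9, 155]
3
[5, 1, 9, 155]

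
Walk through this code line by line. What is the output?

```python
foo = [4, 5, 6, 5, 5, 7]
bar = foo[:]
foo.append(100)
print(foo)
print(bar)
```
[4, 5, 6, 5, 5, 7, 100]
[4, 5, 6, 5, 5, 7]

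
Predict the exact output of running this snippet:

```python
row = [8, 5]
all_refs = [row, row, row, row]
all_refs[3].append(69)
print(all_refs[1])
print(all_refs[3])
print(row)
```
[8, 5, 69]
[8, 5, 69]
[8, 5, 69]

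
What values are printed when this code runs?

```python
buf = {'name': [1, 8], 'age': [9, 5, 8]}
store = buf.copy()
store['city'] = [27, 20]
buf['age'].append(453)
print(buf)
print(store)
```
{'name': [1, 8], 'age': [9, 5, 8, 453]}
{'name': [1, 8], 'age': [9, 5, 8, 453], 'city': [27, 20]}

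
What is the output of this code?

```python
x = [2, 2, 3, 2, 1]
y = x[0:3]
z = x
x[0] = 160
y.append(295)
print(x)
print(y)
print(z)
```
[160, 2, 3, 2, 1]
[2, 2, 3, 295]
[160, 2, 3, 2, 1]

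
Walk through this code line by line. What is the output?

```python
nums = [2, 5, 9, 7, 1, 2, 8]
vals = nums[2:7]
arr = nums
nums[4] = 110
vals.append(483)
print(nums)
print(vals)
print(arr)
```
[2, 5, 9, 7, 110, 2, 8]
[9, 7, 1, 2, 8, 483]
[2, 5, 9, 7, 110, 2, 8]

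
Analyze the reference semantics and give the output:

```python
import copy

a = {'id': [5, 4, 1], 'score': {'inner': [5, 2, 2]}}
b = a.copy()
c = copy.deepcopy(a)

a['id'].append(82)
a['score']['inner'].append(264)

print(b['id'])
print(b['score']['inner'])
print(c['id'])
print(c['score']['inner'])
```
[5, 4, 1, 82]
[5, 2, 2, 264]
[5, 4, 1]
[5, 2, 2]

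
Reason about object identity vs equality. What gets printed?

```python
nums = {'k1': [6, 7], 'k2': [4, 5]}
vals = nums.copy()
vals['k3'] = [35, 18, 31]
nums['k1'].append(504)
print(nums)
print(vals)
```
{'k1': [6, 7, 504], 'k2': [4, 5]}
{'k1': [6, 7, 504], 'k2': [4, 5], 'k3': [35, 18, 31]}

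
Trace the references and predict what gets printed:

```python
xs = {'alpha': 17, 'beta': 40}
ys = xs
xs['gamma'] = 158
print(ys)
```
{'alpha': 17, 'beta': 40, 'gamma': 158}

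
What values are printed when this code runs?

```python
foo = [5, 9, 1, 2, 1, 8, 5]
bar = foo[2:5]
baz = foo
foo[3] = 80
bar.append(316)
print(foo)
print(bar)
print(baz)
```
[5, 9, 1, 80, 1, 8, 5]
[1, 2, 1, 316]
[5, 9, 1, 80, 1, 8, 5]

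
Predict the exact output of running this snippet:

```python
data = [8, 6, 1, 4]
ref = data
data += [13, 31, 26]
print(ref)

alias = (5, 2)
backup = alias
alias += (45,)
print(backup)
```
[8, 6, 1, 4, 13, 31, 26]
(5, 2)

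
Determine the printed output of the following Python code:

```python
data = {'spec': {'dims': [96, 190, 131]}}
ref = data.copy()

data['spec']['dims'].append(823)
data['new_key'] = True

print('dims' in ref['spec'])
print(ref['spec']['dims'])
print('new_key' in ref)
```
True
[96, 190, 131, 823]
False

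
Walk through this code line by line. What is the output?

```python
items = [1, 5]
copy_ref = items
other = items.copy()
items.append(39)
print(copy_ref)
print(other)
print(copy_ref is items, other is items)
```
[1, 5, 39]
[1, 5]
True False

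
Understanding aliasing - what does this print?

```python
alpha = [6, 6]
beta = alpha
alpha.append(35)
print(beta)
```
[6, 6, 35]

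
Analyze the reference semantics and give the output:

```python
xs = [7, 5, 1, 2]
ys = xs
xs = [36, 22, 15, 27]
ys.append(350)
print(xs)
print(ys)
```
[36, 22, 15, 27]
[7, 5, 1, 2, 350]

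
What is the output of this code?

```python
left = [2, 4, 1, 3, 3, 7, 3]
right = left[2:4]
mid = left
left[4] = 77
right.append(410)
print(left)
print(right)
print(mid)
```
[2, 4, 1, 3, 77, 7, 3]
[1, 3, 410]
[2, 4, 1, 3, 77, 7, 3]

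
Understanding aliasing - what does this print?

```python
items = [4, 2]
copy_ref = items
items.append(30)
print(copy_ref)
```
[4, 2, 30]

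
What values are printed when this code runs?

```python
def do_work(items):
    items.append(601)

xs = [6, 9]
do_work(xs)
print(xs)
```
[6, 9, 601]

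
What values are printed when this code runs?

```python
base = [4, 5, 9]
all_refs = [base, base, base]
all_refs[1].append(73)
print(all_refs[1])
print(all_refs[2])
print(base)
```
[4, 5, 9, 73]
[4, 5, 9, 73]
[4, 5, 9, 73]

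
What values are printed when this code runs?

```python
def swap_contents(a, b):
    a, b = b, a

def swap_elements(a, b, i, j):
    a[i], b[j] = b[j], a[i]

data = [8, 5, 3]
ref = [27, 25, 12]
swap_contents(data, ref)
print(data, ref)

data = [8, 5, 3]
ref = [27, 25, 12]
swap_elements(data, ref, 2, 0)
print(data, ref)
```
[8, 5, 3] [27, 25, 12]
[8, 5, 27] [3, 25, 12]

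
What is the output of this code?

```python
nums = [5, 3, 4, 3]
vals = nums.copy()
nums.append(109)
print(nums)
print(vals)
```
[5, 3, 4, 3, 109]
[5, 3, 4, 3]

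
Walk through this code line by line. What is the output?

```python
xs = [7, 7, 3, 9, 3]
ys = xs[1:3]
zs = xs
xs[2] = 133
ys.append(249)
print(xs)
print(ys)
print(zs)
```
[7, 7, 133, 9, 3]
[7, 3, 249]
[7, 7, 133, 9, 3]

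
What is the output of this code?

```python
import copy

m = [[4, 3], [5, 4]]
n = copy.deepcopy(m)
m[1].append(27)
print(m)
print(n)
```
[[4, 3], [5, 4, 27]]
[[4, 3], [5, 4]]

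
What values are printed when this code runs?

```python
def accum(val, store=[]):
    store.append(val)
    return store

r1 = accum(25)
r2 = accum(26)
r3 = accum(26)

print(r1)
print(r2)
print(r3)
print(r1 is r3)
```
[25, 26, 26]
[25, 26, 26]
[25, 26, 26]
True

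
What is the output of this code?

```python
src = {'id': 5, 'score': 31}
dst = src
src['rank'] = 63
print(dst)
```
{'id': 5, 'score': 31, 'rank': 63}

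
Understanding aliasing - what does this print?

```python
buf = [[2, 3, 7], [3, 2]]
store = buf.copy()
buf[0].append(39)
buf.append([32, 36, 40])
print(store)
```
[[2, 3, 7, 39], [3, 2]]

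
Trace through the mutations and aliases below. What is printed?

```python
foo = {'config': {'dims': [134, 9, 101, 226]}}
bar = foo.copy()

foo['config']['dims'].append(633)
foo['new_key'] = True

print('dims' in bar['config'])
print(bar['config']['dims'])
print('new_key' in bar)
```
True
[134, 9, 101, 226, 633]
False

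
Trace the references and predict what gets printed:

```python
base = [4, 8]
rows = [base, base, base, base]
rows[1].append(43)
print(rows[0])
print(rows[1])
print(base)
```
[4, 8, 43]
[4, 8, 43]
[4, 8, 43]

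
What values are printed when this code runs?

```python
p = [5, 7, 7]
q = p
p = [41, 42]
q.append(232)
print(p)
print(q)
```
[41, 42]
[5, 7, 7, 232]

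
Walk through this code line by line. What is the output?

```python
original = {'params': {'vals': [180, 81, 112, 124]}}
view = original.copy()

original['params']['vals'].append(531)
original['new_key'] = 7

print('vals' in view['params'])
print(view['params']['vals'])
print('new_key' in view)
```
True
[180, 81, 112, 124, 531]
False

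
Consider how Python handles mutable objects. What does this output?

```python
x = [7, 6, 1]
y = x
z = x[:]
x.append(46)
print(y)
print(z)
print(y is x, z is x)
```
[7, 6, 1, 46]
[7, 6, 1]
True False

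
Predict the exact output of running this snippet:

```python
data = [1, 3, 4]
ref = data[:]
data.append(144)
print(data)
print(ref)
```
[1, 3, 4, 144]
[1, 3, 4]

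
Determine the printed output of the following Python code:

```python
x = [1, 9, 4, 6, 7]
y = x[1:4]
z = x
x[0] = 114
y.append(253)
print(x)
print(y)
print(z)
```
[114, 9, 4, 6, 7]
[9, 4, 6, 253]
[114, 9, 4, 6, 7]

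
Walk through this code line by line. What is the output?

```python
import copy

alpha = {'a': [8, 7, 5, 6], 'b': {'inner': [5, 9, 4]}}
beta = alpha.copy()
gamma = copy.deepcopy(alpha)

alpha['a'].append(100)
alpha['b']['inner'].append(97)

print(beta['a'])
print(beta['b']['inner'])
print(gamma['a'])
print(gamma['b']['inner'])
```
[8, 7, 5, 6, 100]
[5, 9, 4, 97]
[8, 7, 5, 6]
[5, 9, 4]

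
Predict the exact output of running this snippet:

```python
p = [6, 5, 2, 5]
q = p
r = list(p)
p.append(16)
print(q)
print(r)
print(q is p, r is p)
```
[6, 5, 2, 5, 16]
[6, 5, 2, 5]
True False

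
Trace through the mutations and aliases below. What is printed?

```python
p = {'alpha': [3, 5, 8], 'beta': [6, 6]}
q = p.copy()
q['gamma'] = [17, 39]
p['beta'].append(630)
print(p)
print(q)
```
{'alpha': [3, 5, 8], 'beta': [6, 6, 630]}
{'alpha': [3, 5, 8], 'beta': [6, 6, 630], 'gamma': [17, 39]}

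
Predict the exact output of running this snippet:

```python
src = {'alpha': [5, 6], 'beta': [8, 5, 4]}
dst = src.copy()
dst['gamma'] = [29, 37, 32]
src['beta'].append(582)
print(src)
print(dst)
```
{'alpha': [5, 6], 'beta': [8, 5, 4, 582]}
{'alpha': [5, 6], 'beta': [8, 5, 4, 582], 'gamma': [29, 37, 32]}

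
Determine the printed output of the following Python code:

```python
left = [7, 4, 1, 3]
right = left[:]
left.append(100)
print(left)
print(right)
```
[7, 4, 1, 3, 100]
[7, 4, 1, 3]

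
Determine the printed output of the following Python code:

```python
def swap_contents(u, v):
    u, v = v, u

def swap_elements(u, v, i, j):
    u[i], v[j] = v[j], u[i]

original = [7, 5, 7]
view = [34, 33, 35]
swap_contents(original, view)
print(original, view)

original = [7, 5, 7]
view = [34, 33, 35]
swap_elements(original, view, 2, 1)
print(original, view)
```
[7, 5, 7] [34, 33, 35]
[7, 5, 33] [34, 7, 35]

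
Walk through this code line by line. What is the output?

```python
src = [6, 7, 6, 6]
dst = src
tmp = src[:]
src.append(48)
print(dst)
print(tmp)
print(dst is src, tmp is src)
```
[6, 7, 6, 6, 48]
[6, 7, 6, 6]
True False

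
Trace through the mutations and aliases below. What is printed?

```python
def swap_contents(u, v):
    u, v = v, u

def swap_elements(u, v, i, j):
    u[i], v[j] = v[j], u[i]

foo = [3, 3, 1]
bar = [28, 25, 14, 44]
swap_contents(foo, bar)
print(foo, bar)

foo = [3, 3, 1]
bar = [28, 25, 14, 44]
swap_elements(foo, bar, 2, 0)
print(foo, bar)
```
[3, 3, 1] [28, 25, 14, 44]
[3, 3, 28] [1, 25, 14, 44]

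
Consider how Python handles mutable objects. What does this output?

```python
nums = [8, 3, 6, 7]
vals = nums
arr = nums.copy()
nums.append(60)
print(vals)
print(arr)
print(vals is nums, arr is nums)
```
[8, 3, 6, 7, 60]
[8, 3, 6, 7]
True False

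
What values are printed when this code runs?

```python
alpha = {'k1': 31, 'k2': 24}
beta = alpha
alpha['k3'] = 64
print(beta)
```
{'k1': 31, 'k2': 24, 'k3': 64}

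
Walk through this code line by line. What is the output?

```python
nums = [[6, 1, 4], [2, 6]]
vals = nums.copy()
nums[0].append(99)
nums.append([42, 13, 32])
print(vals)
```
[[6, 1, 4, 99], [2, 6]]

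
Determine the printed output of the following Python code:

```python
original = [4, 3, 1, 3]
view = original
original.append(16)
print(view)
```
[4, 3, 1, 3, 16]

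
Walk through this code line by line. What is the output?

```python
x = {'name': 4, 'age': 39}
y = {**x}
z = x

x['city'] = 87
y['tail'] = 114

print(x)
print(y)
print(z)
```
{'name': 4, 'age': 39, 'city': 87}
{'name': 4, 'age': 39, 'tail': 114}
{'name': 4, 'age': 39, 'city': 87}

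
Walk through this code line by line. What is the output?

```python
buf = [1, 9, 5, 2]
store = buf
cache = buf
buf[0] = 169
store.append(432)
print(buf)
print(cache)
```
[169, 9, 5, 2, 432]
[169, 9, 5, 2, 432]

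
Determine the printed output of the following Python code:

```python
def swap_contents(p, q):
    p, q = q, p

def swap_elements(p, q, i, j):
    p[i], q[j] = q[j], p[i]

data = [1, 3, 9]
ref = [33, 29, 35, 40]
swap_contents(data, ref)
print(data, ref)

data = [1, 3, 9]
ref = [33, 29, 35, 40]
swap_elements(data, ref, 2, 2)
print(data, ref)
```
[1, 3, 9] [33, 29, 35, 40]
[1, 3, 35] [33, 29, 9, 40]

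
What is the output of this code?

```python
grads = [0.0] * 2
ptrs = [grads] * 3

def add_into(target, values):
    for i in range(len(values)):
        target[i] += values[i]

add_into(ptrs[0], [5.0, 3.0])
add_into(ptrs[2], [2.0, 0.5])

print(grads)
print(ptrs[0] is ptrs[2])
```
[7.0, 3.5]
True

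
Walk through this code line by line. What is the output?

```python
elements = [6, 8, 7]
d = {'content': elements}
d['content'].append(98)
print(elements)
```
[6, 8, 7, 98]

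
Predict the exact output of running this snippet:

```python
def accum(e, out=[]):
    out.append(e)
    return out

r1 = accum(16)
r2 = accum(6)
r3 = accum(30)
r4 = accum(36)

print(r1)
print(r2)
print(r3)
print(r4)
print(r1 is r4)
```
[16, 6, 30, 36]
[16, 6, 30, 36]
[16, 6, 30, 36]
[16, 6, 30, 36]
True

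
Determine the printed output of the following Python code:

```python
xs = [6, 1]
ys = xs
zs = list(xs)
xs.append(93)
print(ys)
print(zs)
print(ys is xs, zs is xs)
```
[6, 1, 93]
[6, 1]
True False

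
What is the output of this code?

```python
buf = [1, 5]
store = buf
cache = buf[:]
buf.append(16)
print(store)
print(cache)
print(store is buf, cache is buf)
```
[1, 5, 16]
[1, 5]
True False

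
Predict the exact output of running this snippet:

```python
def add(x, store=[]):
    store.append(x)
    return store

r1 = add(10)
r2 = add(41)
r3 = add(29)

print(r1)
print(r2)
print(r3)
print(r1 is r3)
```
[10, 41, 29]
[10, 41, 29]
[10, 41, 29]
True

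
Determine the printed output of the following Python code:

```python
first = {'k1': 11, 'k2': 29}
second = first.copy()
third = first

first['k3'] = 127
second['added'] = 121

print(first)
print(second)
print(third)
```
{'k1': 11, 'k2': 29, 'k3': 127}
{'k1': 11, 'k2': 29, 'added': 121}
{'k1': 11, 'k2': 29, 'k3': 127}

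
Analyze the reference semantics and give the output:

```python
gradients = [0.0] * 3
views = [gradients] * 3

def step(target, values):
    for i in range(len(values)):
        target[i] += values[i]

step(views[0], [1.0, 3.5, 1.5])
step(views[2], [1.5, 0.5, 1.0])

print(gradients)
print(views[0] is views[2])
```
[2.5, 4.0, 2.5]
True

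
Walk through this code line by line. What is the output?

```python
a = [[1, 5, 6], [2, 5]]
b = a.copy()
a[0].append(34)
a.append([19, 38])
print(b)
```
[[1, 5, 6, 34], [2, 5]]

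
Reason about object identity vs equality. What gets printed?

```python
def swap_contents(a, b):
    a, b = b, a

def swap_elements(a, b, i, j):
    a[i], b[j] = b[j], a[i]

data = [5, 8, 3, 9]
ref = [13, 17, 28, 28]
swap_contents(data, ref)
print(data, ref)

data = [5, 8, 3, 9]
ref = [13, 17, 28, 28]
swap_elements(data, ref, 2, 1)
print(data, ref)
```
[5, 8, 3, 9] [13, 17, 28, 28]
[5, 8, 17, 9] [13, 3, 28, 28]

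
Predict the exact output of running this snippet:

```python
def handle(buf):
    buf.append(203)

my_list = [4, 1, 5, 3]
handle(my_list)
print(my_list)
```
[4, 1, 5, 3, 203]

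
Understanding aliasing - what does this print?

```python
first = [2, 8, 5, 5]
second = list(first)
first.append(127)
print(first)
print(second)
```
[2, 8, 5, 5, 127]
[2, 8, 5, 5]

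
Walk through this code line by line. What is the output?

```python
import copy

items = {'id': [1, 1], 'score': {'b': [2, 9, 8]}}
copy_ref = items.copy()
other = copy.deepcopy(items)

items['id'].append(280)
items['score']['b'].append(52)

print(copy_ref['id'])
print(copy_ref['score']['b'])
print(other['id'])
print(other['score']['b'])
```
[1, 1, 280]
[2, 9, 8, 52]
[1, 1]
[2, 9, 8]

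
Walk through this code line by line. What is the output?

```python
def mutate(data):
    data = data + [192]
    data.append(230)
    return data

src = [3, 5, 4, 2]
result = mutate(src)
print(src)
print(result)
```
[3, 5, 4, 2]
[3, 5, 4, 2, 192, 230]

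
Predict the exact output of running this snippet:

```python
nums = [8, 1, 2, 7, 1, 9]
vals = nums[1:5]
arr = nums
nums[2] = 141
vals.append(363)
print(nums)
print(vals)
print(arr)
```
[8, 1, 141, 7, 1, 9]
[1, 2, 7, 1, 363]
[8, 1, 141, 7, 1, 9]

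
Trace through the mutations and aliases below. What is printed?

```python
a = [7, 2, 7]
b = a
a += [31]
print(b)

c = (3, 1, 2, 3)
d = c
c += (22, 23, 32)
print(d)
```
[7, 2, 7, 31]
(3, 1, 2, 3)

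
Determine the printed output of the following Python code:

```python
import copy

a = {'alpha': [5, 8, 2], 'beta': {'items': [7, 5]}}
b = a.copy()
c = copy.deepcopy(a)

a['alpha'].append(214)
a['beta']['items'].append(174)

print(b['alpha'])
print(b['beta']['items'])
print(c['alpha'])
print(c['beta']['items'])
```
[5, 8, 2, 214]
[7, 5, 174]
[5, 8, 2]
[7, 5]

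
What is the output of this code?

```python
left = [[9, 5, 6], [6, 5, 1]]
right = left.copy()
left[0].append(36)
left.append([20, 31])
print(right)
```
[[9, 5, 6, 36], [6, 5, 1]]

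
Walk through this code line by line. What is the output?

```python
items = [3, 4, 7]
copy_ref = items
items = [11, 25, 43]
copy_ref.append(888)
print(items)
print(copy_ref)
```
[11, 25, 43]
[3, 4, 7, 888]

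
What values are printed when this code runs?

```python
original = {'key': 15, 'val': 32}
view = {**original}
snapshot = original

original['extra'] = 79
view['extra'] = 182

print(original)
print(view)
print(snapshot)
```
{'key': 15, 'val': 32, 'extra': 79}
{'key': 15, 'val': 32, 'extra': 182}
{'key': 15, 'val': 32, 'extra': 79}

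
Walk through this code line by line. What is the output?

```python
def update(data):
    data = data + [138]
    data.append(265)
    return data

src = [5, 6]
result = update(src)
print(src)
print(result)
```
[5, 6]
[5, 6, 138, 265]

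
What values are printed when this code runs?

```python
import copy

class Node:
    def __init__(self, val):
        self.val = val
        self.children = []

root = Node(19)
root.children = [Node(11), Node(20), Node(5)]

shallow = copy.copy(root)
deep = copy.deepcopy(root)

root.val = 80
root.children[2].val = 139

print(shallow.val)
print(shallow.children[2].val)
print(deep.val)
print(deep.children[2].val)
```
19
139
19
5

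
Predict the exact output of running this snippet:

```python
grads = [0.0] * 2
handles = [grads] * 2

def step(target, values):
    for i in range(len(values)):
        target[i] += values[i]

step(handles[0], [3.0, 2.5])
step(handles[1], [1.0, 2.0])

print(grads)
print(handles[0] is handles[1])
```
[4.0, 4.5]
True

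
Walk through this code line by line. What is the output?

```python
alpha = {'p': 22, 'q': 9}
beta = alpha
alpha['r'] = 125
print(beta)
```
{'p': 22, 'q': 9, 'r': 125}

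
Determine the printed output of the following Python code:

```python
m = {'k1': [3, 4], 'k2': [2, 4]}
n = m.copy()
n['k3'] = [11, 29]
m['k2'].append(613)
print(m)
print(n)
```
{'k1': [3, 4], 'k2': [2, 4, 613]}
{'k1': [3, 4], 'k2': [2, 4, 613], 'k3': [11, 29]}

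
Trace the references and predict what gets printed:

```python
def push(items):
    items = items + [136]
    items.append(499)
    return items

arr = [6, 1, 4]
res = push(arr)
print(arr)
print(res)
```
[6, 1, 4]
[6, 1, 4, 136, 499]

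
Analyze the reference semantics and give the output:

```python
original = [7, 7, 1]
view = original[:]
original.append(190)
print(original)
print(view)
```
[7, 7, 1, 190]
[7, 7, 1]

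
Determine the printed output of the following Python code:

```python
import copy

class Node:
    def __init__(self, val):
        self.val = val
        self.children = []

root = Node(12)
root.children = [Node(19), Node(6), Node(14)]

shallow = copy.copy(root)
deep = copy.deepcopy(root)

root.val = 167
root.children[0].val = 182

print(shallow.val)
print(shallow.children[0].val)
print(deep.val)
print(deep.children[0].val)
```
12
182
12
19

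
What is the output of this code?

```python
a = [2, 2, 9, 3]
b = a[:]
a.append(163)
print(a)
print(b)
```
[2, 2, 9, 3, 163]
[2, 2, 9, 3]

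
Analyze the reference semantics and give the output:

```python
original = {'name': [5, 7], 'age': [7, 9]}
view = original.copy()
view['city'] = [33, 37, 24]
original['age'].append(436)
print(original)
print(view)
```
{'name': [5, 7], 'age': [7, 9, 436]}
{'name': [5, 7], 'age': [7, 9, 436], 'city': [33, 37, 24]}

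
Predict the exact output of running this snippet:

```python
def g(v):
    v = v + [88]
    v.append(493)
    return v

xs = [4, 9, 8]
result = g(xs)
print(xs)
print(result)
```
[4, 9, 8]
[4, 9, 8, 88, 493]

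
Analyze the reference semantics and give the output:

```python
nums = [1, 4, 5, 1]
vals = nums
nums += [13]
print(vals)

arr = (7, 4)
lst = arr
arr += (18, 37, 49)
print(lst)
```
[1, 4, 5, 1, 13]
(7, 4)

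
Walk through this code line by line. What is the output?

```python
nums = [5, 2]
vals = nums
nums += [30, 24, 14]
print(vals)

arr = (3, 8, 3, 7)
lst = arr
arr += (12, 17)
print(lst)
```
[5, 2, 30, 24, 14]
(3, 8, 3, 7)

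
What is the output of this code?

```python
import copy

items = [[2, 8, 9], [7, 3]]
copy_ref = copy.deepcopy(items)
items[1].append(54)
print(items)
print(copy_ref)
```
[[2, 8, 9], [7, 3, 54]]
[[2, 8, 9], [7, 3]]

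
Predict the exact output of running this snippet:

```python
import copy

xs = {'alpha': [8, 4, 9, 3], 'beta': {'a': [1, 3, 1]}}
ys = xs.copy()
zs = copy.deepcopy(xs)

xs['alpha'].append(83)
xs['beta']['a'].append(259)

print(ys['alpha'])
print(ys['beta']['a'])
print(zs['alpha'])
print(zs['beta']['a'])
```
[8, 4, 9, 3, 83]
[1, 3, 1, 259]
[8, 4, 9, 3]
[1, 3, 1]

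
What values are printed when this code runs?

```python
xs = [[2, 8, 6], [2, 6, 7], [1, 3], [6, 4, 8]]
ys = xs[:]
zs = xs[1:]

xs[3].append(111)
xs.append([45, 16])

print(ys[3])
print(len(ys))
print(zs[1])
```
[6, 4, 8, 111]
4
[1, 3]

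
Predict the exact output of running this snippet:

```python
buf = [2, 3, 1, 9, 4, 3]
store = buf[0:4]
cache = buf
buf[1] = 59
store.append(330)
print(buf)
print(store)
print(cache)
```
[2, 59, 1, 9, 4, 3]
[2, 3, 1, 9, 330]
[2, 59, 1, 9, 4, 3]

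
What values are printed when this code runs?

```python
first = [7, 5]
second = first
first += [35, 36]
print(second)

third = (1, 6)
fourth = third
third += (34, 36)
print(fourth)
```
[7, 5, 35, 36]
(1, 6)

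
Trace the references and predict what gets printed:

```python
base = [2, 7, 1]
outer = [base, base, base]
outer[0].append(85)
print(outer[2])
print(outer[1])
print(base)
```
[2, 7, 1, 85]
[2, 7, 1, 85]
[2, 7, 1, 85]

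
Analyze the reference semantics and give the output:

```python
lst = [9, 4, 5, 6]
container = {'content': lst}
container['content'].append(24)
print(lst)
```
[9, 4, 5, 6, 24]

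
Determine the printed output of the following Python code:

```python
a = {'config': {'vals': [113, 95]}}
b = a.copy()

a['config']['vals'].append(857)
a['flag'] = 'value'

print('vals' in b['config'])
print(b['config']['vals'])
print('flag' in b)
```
True
[113, 95, 857]
False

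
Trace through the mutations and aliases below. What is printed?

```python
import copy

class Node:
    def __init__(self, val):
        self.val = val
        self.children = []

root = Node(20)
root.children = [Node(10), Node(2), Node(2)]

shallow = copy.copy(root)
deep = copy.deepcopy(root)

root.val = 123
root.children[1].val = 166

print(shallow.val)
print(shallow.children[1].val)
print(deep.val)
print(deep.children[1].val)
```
20
166
20
2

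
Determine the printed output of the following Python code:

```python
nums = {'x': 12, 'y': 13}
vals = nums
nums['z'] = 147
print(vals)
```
{'x': 12, 'y': 13, 'z': 147}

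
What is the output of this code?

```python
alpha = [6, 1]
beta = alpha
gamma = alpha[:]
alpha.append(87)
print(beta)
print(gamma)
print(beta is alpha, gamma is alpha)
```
[6, 1, 87]
[6, 1]
True False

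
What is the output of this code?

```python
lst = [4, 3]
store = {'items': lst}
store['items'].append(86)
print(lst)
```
[4, 3, 86]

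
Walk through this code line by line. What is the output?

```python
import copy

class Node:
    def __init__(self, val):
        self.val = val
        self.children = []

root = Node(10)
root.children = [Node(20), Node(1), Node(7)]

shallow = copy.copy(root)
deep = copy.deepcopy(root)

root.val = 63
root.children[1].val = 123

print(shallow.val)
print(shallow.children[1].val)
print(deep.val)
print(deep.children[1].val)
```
10
123
10
1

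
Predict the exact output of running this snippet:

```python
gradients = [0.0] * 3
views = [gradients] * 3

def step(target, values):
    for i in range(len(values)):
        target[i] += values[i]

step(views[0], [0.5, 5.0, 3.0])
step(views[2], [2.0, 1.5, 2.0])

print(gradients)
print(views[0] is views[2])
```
[2.5, 6.5, 5.0]
True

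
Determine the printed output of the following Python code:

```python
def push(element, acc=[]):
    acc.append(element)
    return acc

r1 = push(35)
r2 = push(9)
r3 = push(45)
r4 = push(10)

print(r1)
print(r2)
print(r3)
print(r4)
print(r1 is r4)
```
[35, 9, 45, 10]
[35, 9, 45, 10]
[35, 9, 45, 10]
[35, 9, 45, 10]
True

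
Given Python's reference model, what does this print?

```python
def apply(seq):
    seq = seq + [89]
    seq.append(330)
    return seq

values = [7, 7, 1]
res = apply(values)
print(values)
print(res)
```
[7, 7, 1]
[7, 7, 1, 89, 330]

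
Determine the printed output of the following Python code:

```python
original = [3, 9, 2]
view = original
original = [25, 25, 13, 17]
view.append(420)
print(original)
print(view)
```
[25, 25, 13, 17]
[3, 9, 2, 420]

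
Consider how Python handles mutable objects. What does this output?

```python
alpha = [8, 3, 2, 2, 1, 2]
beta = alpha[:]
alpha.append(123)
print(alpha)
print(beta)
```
[8, 3, 2, 2, 1, 2, 123]
[8, 3, 2, 2, 1, 2]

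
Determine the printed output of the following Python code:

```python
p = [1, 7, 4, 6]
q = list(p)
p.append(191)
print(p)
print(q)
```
[1, 7, 4, 6, 191]
[1, 7, 4, 6]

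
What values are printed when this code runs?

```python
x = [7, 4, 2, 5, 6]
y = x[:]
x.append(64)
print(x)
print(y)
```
[7, 4, 2, 5, 6, 64]
[7, 4, 2, 5, 6]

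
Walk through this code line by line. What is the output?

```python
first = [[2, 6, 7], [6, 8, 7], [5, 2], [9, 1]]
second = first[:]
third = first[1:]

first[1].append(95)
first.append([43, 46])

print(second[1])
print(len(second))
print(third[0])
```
[6, 8, 7, 95]
4
[6, 8, 7, 95]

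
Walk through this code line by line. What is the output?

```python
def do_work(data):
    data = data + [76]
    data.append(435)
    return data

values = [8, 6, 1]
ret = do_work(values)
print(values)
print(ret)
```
[8, 6, 1]
[8, 6, 1, 76, 435]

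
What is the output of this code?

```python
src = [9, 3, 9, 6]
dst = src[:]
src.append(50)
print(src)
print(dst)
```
[9, 3, 9, 6, 50]
[9, 3, 9, 6]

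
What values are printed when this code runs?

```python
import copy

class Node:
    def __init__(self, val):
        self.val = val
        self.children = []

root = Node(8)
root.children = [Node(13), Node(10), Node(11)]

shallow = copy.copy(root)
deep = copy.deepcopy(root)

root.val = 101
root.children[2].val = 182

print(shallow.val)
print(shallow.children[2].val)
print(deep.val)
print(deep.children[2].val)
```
8
182
8
11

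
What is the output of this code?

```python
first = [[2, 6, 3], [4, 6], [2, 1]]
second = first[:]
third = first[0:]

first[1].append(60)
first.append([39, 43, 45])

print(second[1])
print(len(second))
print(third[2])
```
[4, 6, 60]
3
[2, 1]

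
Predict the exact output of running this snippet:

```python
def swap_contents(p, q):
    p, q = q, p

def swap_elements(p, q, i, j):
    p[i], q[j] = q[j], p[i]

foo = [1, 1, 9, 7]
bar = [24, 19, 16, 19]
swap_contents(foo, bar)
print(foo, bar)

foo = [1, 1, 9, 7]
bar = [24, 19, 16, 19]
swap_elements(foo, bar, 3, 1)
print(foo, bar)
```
[1, 1, 9, 7] [24, 19, 16, 19]
[1, 1, 9, 19] [24, 7, 16, 19]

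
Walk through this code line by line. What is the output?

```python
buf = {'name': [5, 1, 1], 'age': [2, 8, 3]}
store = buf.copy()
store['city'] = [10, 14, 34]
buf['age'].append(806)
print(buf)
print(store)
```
{'name': [5, 1, 1], 'age': [2, 8, 3, 806]}
{'name': [5, 1, 1], 'age': [2, 8, 3, 806], 'city': [10, 14, 34]}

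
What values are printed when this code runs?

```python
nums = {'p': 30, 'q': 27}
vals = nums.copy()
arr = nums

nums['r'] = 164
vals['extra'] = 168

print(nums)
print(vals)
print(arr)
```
{'p': 30, 'q': 27, 'r': 164}
{'p': 30, 'q': 27, 'extra': 168}
{'p': 30, 'q': 27, 'r': 164}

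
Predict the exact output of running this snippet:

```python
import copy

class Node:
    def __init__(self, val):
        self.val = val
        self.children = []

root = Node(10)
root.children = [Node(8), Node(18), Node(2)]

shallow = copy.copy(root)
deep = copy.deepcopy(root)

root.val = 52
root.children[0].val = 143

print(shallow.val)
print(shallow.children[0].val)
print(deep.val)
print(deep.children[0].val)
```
10
143
10
8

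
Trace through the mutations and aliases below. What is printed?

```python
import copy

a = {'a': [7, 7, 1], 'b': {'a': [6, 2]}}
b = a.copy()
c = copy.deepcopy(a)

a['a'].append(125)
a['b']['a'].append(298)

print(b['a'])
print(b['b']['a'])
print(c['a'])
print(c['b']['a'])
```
[7, 7, 1, 125]
[6, 2, 298]
[7, 7, 1]
[6, 2]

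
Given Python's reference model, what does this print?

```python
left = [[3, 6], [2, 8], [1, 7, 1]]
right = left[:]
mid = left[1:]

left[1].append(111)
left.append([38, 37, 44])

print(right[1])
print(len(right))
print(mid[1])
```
[2, 8, 111]
3
[1, 7, 1]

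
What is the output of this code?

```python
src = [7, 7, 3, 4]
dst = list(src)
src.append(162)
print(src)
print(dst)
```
[7, 7, 3, 4, 162]
[7, 7, 3, 4]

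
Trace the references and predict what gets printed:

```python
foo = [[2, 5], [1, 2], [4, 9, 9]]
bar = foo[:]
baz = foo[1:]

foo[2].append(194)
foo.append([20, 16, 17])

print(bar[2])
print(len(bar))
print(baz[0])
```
[4, 9, 9, 194]
3
[1, 2]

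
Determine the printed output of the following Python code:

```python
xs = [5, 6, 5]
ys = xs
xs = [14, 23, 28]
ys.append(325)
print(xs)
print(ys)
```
[14, 23, 28]
[5, 6, 5, 325]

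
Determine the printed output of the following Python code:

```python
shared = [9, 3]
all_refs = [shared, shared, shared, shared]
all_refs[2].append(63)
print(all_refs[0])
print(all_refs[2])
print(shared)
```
[9, 3, 63]
[9, 3, 63]
[9, 3, 63]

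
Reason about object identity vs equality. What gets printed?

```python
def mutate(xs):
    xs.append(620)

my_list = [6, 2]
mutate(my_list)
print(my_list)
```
[6, 2, 620]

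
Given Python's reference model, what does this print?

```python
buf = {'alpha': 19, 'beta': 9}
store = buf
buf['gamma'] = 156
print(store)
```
{'alpha': 19, 'beta': 9, 'gamma': 156}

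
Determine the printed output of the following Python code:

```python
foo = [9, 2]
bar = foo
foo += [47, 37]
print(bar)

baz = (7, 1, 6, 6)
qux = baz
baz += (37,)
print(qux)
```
[9, 2, 47, 37]
(7, 1, 6, 6)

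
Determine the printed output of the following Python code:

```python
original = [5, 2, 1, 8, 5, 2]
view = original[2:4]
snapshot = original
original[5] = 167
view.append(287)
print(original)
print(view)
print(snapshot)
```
[5, 2, 1, 8, 5, 167]
[1, 8, 287]
[5, 2, 1, 8, 5, 167]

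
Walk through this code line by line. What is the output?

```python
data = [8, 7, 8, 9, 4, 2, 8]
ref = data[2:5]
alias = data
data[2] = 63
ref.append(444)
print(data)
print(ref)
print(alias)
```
[8, 7, 63, 9, 4, 2, 8]
[8, 9, 4, 444]
[8, 7, 63, 9, 4, 2, 8]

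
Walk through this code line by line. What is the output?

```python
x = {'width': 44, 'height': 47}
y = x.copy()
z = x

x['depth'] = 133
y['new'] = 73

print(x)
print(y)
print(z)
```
{'width': 44, 'height': 47, 'depth': 133}
{'width': 44, 'height': 47, 'new': 73}
{'width': 44, 'height': 47, 'depth': 133}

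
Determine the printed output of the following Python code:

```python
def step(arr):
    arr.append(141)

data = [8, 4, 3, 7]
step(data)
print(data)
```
[8, 4, 3, 7, 141]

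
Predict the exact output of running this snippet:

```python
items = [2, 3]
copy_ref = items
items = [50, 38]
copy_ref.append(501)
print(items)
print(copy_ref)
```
[50, 38]
[2, 3, 501]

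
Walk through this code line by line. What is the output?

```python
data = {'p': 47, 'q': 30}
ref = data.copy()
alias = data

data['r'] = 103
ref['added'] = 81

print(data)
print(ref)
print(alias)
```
{'p': 47, 'q': 30, 'r': 103}
{'p': 47, 'q': 30, 'added': 81}
{'p': 47, 'q': 30, 'r': 103}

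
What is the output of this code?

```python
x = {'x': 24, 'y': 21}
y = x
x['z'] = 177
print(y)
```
{'x': 24, 'y': 21, 'z': 177}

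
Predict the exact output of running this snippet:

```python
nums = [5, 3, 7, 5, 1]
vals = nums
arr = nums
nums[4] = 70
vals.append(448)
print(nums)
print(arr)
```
[5, 3, 7, 5, 70, 448]
[5, 3, 7, 5, 70, 448]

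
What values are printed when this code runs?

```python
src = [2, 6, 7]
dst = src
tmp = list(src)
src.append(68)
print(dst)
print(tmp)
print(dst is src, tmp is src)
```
[2, 6, 7, 68]
[2, 6, 7]
True False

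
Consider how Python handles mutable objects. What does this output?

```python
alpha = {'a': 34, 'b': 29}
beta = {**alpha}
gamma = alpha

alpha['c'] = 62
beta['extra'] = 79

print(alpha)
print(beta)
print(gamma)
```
{'a': 34, 'b': 29, 'c': 62}
{'a': 34, 'b': 29, 'extra': 79}
{'a': 34, 'b': 29, 'c': 62}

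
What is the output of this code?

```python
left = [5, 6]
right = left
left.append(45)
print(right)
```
[5, 6, 45]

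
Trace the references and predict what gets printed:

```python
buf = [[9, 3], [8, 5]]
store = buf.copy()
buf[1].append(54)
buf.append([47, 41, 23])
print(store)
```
[[9, 3], [8, 5, 54]]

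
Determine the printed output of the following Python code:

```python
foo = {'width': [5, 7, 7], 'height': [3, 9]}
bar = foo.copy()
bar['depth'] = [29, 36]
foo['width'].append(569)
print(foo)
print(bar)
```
{'width': [5, 7, 7, 569], 'height': [3, 9]}
{'width': [5, 7, 7, 569], 'height': [3, 9], 'depth': [29, 36]}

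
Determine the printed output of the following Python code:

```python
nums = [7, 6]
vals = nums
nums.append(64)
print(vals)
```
[7, 6, 64]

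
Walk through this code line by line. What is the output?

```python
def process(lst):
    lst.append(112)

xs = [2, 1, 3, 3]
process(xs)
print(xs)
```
[2, 1, 3, 3, 112]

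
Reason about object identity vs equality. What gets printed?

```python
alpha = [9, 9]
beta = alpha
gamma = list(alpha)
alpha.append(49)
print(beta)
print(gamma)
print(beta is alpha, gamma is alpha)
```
[9, 9, 49]
[9, 9]
True False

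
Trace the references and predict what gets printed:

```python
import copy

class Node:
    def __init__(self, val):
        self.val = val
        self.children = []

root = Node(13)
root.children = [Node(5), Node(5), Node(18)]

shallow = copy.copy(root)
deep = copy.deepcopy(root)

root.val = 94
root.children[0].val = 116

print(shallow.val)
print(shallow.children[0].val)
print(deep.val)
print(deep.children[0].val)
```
13
116
13
5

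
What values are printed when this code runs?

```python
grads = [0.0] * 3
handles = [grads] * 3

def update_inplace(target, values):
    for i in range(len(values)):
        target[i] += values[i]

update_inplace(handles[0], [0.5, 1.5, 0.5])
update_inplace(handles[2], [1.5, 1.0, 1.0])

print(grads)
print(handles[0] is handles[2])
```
[2.0, 2.5, 1.5]
True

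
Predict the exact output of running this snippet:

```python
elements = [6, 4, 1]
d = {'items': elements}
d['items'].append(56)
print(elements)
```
[6, 4, 1, 56]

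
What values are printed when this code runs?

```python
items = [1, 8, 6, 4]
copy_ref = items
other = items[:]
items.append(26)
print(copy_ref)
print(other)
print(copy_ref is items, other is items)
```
[1, 8, 6, 4, 26]
[1, 8, 6, 4]
True False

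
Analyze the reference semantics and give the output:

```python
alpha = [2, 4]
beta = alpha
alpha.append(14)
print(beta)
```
[2, 4, 14]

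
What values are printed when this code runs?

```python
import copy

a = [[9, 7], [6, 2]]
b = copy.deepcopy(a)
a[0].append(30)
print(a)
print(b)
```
[[9, 7, 30], [6, 2]]
[[9, 7], [6, 2]]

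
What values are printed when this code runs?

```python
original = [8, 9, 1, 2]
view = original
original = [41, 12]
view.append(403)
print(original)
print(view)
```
[41, 12]
[8, 9, 1, 2, 403]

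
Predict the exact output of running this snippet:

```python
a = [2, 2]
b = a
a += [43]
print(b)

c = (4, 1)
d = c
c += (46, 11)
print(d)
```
[2, 2, 43]
(4, 1)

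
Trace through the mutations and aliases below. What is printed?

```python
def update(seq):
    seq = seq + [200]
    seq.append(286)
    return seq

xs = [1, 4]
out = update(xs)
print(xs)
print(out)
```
[1, 4]
[1, 4, 200, 286]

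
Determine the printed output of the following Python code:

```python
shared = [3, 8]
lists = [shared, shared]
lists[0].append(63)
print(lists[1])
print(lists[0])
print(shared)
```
[3, 8, 63]
[3, 8, 63]
[3, 8, 63]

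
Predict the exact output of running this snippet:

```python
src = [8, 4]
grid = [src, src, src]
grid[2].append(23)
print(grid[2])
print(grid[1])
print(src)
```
[8, 4, 23]
[8, 4, 23]
[8, 4, 23]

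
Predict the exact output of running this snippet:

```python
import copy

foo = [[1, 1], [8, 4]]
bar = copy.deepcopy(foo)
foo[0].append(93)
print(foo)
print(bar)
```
[[1, 1, 93], [8, 4]]
[[1, 1], [8, 4]]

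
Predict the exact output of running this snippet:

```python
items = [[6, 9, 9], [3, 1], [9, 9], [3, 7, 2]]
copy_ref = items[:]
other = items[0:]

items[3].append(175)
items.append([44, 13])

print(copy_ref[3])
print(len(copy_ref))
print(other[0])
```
[3, 7, 2, 175]
4
[6, 9, 9]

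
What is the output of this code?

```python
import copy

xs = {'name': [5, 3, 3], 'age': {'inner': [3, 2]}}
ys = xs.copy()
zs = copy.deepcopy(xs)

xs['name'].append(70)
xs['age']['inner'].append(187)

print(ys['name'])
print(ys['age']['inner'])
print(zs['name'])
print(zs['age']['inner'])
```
[5, 3, 3, 70]
[3, 2, 187]
[5, 3, 3]
[3, 2]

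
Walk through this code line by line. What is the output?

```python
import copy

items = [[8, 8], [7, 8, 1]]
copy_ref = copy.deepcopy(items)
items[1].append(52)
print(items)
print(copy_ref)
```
[[8, 8], [7, 8, 1, 52]]
[[8, 8], [7, 8, 1]]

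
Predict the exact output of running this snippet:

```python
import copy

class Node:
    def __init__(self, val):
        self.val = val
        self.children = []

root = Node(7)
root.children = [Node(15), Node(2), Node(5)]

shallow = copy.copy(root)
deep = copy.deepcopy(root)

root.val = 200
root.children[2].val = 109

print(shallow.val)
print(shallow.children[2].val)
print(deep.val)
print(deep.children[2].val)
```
7
109
7
5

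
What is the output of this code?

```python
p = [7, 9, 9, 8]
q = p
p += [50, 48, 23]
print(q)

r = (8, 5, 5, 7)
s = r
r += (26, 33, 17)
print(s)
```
[7, 9, 9, 8, 50, 48, 23]
(8, 5, 5, 7)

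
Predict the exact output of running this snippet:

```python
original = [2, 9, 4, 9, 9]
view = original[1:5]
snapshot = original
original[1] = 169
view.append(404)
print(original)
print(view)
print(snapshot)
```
[2, 169, 4, 9, 9]
[9, 4, 9, 9, 404]
[2, 169, 4, 9, 9]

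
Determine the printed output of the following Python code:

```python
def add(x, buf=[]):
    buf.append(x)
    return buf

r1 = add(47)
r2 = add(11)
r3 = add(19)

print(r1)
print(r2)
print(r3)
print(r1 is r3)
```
[47, 11, 19]
[47, 11, 19]
[47, 11, 19]
True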